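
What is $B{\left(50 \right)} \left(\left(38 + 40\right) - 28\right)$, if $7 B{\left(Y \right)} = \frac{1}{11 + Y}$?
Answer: $\frac{50}{427} \approx 0.1171$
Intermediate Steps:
$B{\left(Y \right)} = \frac{1}{7 \left(11 + Y\right)}$
$B{\left(50 \right)} \left(\left(38 + 40\right) - 28\right) = \frac{1}{7 \left(11 + 50\right)} \left(\left(38 + 40\right) - 28\right) = \frac{1}{7 \cdot 61} \left(78 - 28\right) = \frac{1}{7} \cdot \frac{1}{61} \cdot 50 = \frac{1}{427} \cdot 50 = \frac{50}{427}$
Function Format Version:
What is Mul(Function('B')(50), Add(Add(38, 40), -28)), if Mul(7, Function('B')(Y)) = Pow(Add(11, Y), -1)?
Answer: Rational(50, 427) ≈ 0.11710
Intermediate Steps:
Function('B')(Y) = Mul(Rational(1, 7), Pow(Add(11, Y), -1))
Mul(Function('B')(50), Add(Add(38, 40), -28)) = Mul(Mul(Rational(1, 7), Pow(Add(11, 50), -1)), Add(Add(38, 40), -28)) = Mul(Mul(Rational(1, 7), Pow(61, -1)), Add(78, -28)) = Mul(Mul(Rational(1, 7), Rational(1, 61)), 50) = Mul(Rational(1, 427), 50) = Rational(50, 427)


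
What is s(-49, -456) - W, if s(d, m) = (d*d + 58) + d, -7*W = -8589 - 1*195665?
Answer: -187384/7 ≈ -26769.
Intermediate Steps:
W = 204254/7 (W = -(-8589 - 1*195665)/7 = -(-8589 - 195665)/7 = -⅐*(-204254) = 204254/7 ≈ 29179.)
s(d, m) = 58 + d + d² (s(d, m) = (d² + 58) + d = (58 + d²) + d = 58 + d + d²)
s(-49, -456) - W = (58 - 49 + (-49)²) - 1*204254/7 = (58 - 49 + 2401) - 204254/7 = 2410 - 204254/7 = -187384/7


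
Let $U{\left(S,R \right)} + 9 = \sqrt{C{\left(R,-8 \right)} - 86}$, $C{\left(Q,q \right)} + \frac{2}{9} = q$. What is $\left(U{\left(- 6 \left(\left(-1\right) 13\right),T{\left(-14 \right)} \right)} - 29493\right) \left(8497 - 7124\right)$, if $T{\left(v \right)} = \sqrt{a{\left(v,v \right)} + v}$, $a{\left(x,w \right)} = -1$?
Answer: $-40506246 + \frac{5492 i \sqrt{53}}{3} \approx -4.0506 \cdot 10^{7} + 13327.0 i$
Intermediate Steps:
$C{\left(Q,q \right)} = - \frac{2}{9} + q$
$T{\left(v \right)} = \sqrt{-1 + v}$
$U{\left(S,R \right)} = -9 + \frac{4 i \sqrt{53}}{3}$ ($U{\left(S,R \right)} = -9 + \sqrt{\left(- \frac{2}{9} - 8\right) - 86} = -9 + \sqrt{- \frac{74}{9} - 86} = -9 + \sqrt{- \frac{848}{9}} = -9 + \frac{4 i \sqrt{53}}{3}$)
$\left(U{\left(- 6 \left(\left(-1\right) 13\right),T{\left(-14 \right)} \right)} - 29493\right) \left(8497 - 7124\right) = \left(\left(-9 + \frac{4 i \sqrt{53}}{3}\right) - 29493\right) \left(8497 - 7124\right) = \left(-29502 + \frac{4 i \sqrt{53}}{3}\right) 1373 = -40506246 + \frac{5492 i \sqrt{53}}{3}$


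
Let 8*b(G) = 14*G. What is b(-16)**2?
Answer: 784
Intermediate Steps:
b(G) = 7*G/4 (b(G) = (14*G)/8 = 7*G/4)
b(-16)**2 = ((7/4)*(-16))**2 = (-28)**2 = 784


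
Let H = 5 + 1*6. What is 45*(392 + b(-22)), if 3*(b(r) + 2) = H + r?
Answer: 17385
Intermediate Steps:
H = 11 (H = 5 + 6 = 11)
b(r) = 5/3 + r/3 (b(r) = -2 + (11 + r)/3 = -2 + (11/3 + r/3) = 5/3 + r/3)
45*(392 + b(-22)) = 45*(392 + (5/3 + (⅓)*(-22))) = 45*(392 + (5/3 - 22/3)) = 45*(392 - 17/3) = 45*(1159/3) = 17385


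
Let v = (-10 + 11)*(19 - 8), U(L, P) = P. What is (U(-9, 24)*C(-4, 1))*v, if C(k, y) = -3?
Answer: -792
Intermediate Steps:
v = 11 (v = 1*11 = 11)
(U(-9, 24)*C(-4, 1))*v = (24*(-3))*11 = -72*11 = -792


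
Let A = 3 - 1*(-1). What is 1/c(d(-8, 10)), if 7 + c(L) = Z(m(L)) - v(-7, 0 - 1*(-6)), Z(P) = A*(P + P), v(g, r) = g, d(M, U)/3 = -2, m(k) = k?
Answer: -1/48 ≈ -0.020833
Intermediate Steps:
d(M, U) = -6 (d(M, U) = 3*(-2) = -6)
A = 4 (A = 3 + 1 = 4)
Z(P) = 8*P (Z(P) = 4*(P + P) = 4*(2*P) = 8*P)
c(L) = 8*L (c(L) = -7 + (8*L - 1*(-7)) = -7 + (8*L + 7) = -7 + (7 + 8*L) = 8*L)
1/c(d(-8, 10)) = 1/(8*(-6)) = 1/(-48) = -1/48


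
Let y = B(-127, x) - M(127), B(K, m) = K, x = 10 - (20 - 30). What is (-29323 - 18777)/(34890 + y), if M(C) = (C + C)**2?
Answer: 48100/29753 ≈ 1.6166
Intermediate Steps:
x = 20 (x = 10 - 1*(-10) = 10 + 10 = 20)
M(C) = 4*C**2 (M(C) = (2*C)**2 = 4*C**2)
y = -64643 (y = -127 - 4*127**2 = -127 - 4*16129 = -127 - 1*64516 = -127 - 64516 = -64643)
(-29323 - 18777)/(34890 + y) = (-29323 - 18777)/(34890 - 64643) = -48100/(-29753) = -48100*(-1/29753) = 48100/29753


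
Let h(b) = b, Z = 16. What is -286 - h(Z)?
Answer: -302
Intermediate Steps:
-286 - h(Z) = -286 - 1*16 = -286 - 16 = -302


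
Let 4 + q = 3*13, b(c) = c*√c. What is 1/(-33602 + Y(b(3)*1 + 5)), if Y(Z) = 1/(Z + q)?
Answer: -52855906/1776062809333 + 3*√3/1776062809333 ≈ -2.9760e-5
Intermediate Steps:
b(c) = c^(3/2)
q = 35 (q = -4 + 3*13 = -4 + 39 = 35)
Y(Z) = 1/(35 + Z) (Y(Z) = 1/(Z + 35) = 1/(35 + Z))
1/(-33602 + Y(b(3)*1 + 5)) = 1/(-33602 + 1/(35 + (3^(3/2)*1 + 5))) = 1/(-33602 + 1/(35 + ((3*√3)*1 + 5))) = 1/(-33602 + 1/(35 + (3*√3 + 5))) = 1/(-33602 + 1/(35 + (5 + 3*√3))) = 1/(-33602 + 1/(40 + 3*√3))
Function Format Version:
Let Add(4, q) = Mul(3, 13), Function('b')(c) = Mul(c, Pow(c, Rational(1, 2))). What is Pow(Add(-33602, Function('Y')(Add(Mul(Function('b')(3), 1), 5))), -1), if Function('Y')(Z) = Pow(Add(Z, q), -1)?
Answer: Add(Rational(-52855906, 1776062809333), Mul(Rational(3, 1776062809333), Pow(3, Rational(1, 2)))) ≈ -2.9760e-5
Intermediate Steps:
Function('b')(c) = Pow(c, Rational(3, 2))
q = 35 (q = Add(-4, Mul(3, 13)) = Add(-4, 39) = 35)
Function('Y')(Z) = Pow(Add(35, Z), -1) (Function('Y')(Z) = Pow(Add(Z, 35), -1) = Pow(Add(35, Z), -1))
Pow(Add(-33602, Function('Y')(Add(Mul(Function('b')(3), 1), 5))), -1) = Pow(Add(-33602, Pow(Add(35, Add(Mul(Pow(3, Rational(3, 2)), 1), 5)), -1)), -1) = Pow(Add(-33602, Pow(Add(35, Add(Mul(Mul(3, Pow(3, Rational(1, 2))), 1), 5)), -1)), -1) = Pow(Add(-33602, Pow(Add(35, Add(Mul(3, Pow(3, Rational(1, 2))), 5)), -1)), -1) = Pow(Add(-33602, Pow(Add(35, Add(5, Mul(3, Pow(3, Rational(1, 2))))), -1)), -1) = Pow(Add(-33602, Pow(Add(40, Mul(3, Pow(3, Rational(1, 2)))), -1)), -1)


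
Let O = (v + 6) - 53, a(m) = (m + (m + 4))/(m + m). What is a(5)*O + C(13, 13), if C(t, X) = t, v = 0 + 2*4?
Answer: -208/5 ≈ -41.600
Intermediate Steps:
v = 8 (v = 0 + 8 = 8)
a(m) = (4 + 2*m)/(2*m) (a(m) = (m + (4 + m))/((2*m)) = (4 + 2*m)*(1/(2*m)) = (4 + 2*m)/(2*m))
O = -39 (O = (8 + 6) - 53 = 14 - 53 = -39)
a(5)*O + C(13, 13) = ((2 + 5)/5)*(-39) + 13 = ((⅕)*7)*(-39) + 13 = (7/5)*(-39) + 13 = -273/5 + 13 = -208/5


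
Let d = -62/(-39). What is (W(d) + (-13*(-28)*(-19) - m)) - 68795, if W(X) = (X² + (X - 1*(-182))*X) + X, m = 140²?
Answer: -144517849/1521 ≈ -95015.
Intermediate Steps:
d = 62/39 (d = -62*(-1/39) = 62/39 ≈ 1.5897)
m = 19600
W(X) = X + X² + X*(182 + X) (W(X) = (X² + (X + 182)*X) + X = (X² + (182 + X)*X) + X = (X² + X*(182 + X)) + X = X + X² + X*(182 + X))
(W(d) + (-13*(-28)*(-19) - m)) - 68795 = (62*(183 + 2*(62/39))/39 + (-13*(-28)*(-19) - 1*19600)) - 68795 = (62*(183 + 124/39)/39 + (364*(-19) - 19600)) - 68795 = ((62/39)*(7261/39) + (-6916 - 19600)) - 68795 = (450182/1521 - 26516) - 68795 = -39880654/1521 - 68795 = -144517849/1521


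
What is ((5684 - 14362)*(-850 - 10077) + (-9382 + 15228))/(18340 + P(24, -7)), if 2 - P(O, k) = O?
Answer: 47415176/9159 ≈ 5176.9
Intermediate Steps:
P(O, k) = 2 - O
((5684 - 14362)*(-850 - 10077) + (-9382 + 15228))/(18340 + P(24, -7)) = ((5684 - 14362)*(-850 - 10077) + (-9382 + 15228))/(18340 + (2 - 1*24)) = (-8678*(-10927) + 5846)/(18340 + (2 - 24)) = (94824506 + 5846)/(18340 - 22) = 94830352/18318 = 94830352*(1/18318) = 47415176/9159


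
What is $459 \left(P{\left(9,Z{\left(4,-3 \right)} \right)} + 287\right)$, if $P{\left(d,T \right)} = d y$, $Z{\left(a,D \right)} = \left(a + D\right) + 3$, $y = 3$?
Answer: $144126$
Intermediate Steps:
$Z{\left(a,D \right)} = 3 + D + a$ ($Z{\left(a,D \right)} = \left(D + a\right) + 3 = 3 + D + a$)
$P{\left(d,T \right)} = 3 d$ ($P{\left(d,T \right)} = d 3 = 3 d$)
$459 \left(P{\left(9,Z{\left(4,-3 \right)} \right)} + 287\right) = 459 \left(3 \cdot 9 + 287\right) = 459 \left(27 + 287\right) = 459 \cdot 314 = 144126$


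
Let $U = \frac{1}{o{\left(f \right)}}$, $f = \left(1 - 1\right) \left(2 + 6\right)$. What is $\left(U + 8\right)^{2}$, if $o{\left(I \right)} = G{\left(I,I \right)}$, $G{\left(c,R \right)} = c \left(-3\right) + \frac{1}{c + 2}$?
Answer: $100$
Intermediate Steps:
$f = 0$ ($f = 0 \cdot 8 = 0$)
$G{\left(c,R \right)} = \frac{1}{2 + c} - 3 c$ ($G{\left(c,R \right)} = - 3 c + \frac{1}{2 + c} = \frac{1}{2 + c} - 3 c$)
$o{\left(I \right)} = \frac{1 - 6 I - 3 I^{2}}{2 + I}$
$U = 2$ ($U = \frac{1}{\frac{1}{2 + 0} \left(1 - 0 - 3 \cdot 0^{2}\right)} = \frac{1}{\frac{1}{2} \left(1 + 0 - 0\right)} = \frac{1}{\frac{1}{2} \left(1 + 0 + 0\right)} = \frac{1}{\frac{1}{2} \cdot 1} = \frac{1}{\frac{1}{2}} = 2$)
$\left(U + 8\right)^{2} = \left(2 + 8\right)^{2} = 10^{2} = 100$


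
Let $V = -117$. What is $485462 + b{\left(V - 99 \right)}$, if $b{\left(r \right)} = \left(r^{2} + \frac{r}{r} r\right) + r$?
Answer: $531686$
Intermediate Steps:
$b{\left(r \right)} = r^{2} + 2 r$ ($b{\left(r \right)} = \left(r^{2} + 1 r\right) + r = \left(r^{2} + r\right) + r = \left(r + r^{2}\right) + r = r^{2} + 2 r$)
$485462 + b{\left(V - 99 \right)} = 485462 + \left(-117 - 99\right) \left(2 - 216\right) = 485462 - 216 \left(2 - 216\right) = 485462 - -46224 = 485462 + 46224 = 531686$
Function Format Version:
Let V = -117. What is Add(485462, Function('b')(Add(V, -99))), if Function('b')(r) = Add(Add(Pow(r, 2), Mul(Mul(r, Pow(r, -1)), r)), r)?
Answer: 531686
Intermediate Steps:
Function('b')(r) = Add(Pow(r, 2), Mul(2, r)) (Function('b')(r) = Add(Add(Pow(r, 2), Mul(1, r)), r) = Add(Add(Pow(r, 2), r), r) = Add(Add(r, Pow(r, 2)), r) = Add(Pow(r, 2), Mul(2, r)))
Add(485462, Function('b')(Add(V, -99))) = Add(485462, Mul(Add(-117, -99), Add(2, Add(-117, -99)))) = Add(485462, Mul(-216, Add(2, -216))) = Add(485462, Mul(-216, -214)) = Add(485462, 46224) = 531686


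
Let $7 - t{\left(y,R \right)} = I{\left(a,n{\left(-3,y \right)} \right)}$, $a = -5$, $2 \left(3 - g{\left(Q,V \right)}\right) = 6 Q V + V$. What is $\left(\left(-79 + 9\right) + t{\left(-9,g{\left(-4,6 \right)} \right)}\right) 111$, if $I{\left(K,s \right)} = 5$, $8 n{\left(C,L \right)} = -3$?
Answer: $-7548$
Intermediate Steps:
$g{\left(Q,V \right)} = 3 - \frac{V}{2} - 3 Q V$ ($g{\left(Q,V \right)} = 3 - \frac{6 Q V + V}{2} = 3 - \frac{V + 6 Q V}{2} = 3 - \left(\frac{V}{2} + 3 Q V\right) = 3 - \frac{V}{2} - 3 Q V$)
$n{\left(C,L \right)} = - \frac{3}{8}$ ($n{\left(C,L \right)} = \frac{1}{8} \left(-3\right) = - \frac{3}{8}$)
$t{\left(y,R \right)} = 2$ ($t{\left(y,R \right)} = 7 - 5 = 2$)
$\left(\left(-79 + 9\right) + t{\left(-9,g{\left(-4,6 \right)} \right)}\right) 111 = \left(\left(-79 + 9\right) + 2\right) 111 = \left(-70 + 2\right) 111 = \left(-68\right) 111 = -7548$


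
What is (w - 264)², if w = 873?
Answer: 370881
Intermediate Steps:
(w - 264)² = (873 - 264)² = 609² = 370881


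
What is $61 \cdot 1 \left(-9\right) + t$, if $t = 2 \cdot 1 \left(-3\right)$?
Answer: $-555$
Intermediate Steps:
$t = -6$ ($t = 2 \left(-3\right) = -6$)
$61 \cdot 1 \left(-9\right) + t = 61 \cdot 1 \left(-9\right) - 6 = 61 \left(-9\right) - 6 = -549 - 6 = -555$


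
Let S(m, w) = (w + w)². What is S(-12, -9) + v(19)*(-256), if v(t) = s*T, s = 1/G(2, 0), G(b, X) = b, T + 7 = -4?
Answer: 1732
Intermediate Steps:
T = -11 (T = -7 - 4 = -11)
s = ½ (s = 1/2 = ½ ≈ 0.50000)
v(t) = -11/2 (v(t) = (½)*(-11) = -11/2)
S(m, w) = 4*w² (S(m, w) = (2*w)² = 4*w²)
S(-12, -9) + v(19)*(-256) = 4*(-9)² - 11/2*(-256) = 4*81 + 1408 = 324 + 1408 = 1732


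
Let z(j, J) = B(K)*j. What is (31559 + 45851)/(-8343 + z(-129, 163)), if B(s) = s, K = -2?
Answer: -15482/1617 ≈ -9.5745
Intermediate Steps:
z(j, J) = -2*j
(31559 + 45851)/(-8343 + z(-129, 163)) = (31559 + 45851)/(-8343 - 2*(-129)) = 77410/(-8343 + 258) = 77410/(-8085) = 77410*(-1/8085) = -15482/1617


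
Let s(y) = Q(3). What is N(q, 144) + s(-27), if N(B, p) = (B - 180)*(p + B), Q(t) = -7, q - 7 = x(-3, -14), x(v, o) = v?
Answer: -26055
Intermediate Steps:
q = 4 (q = 7 - 3 = 4)
s(y) = -7
N(B, p) = (-180 + B)*(B + p)
N(q, 144) + s(-27) = (4² - 180*4 - 180*144 + 4*144) - 7 = (16 - 720 - 25920 + 576) - 7 = -26048 - 7 = -26055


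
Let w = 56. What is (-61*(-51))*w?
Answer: 174216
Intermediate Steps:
(-61*(-51))*w = -61*(-51)*56 = 3111*56 = 174216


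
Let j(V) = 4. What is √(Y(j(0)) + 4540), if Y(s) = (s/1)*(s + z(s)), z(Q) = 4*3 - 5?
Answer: 2*√1146 ≈ 67.705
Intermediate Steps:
z(Q) = 7 (z(Q) = 12 - 5 = 7)
Y(s) = s*(7 + s) (Y(s) = (s/1)*(s + 7) = (s*1)*(7 + s) = s*(7 + s))
√(Y(j(0)) + 4540) = √(4*(7 + 4) + 4540) = √(4*11 + 4540) = √(44 + 4540) = √4584 = 2*√1146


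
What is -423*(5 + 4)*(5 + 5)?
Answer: -38070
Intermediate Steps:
-423*(5 + 4)*(5 + 5) = -3807*10 = -423*90 = -38070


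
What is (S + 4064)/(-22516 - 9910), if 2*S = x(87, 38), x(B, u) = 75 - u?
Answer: -8165/64852 ≈ -0.12590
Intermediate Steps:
S = 37/2 (S = (75 - 1*38)/2 = (75 - 38)/2 = (½)*37 = 37/2 ≈ 18.500)
(S + 4064)/(-22516 - 9910) = (37/2 + 4064)/(-22516 - 9910) = (8165/2)/(-32426) = (8165/2)*(-1/32426) = -8165/64852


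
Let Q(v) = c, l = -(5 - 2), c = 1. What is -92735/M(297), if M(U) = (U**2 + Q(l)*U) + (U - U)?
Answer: -92735/88506 ≈ -1.0478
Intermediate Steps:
l = -3 (l = -1*3 = -3)
Q(v) = 1
M(U) = U + U**2 (M(U) = (U**2 + 1*U) + (U - U) = (U**2 + U) + 0 = (U + U**2) + 0 = U + U**2)
-92735/M(297) = -92735*1/(297*(1 + 297)) = -92735/(297*298) = -92735/88506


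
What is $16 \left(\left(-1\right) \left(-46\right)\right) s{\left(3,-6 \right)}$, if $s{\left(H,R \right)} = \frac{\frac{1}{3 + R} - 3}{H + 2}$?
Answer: $- \frac{1472}{3} \approx -490.67$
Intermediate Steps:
$s{\left(H,R \right)} = \frac{-3 + \frac{1}{3 + R}}{2 + H}$
$16 \left(\left(-1\right) \left(-46\right)\right) s{\left(3,-6 \right)} = 16 \left(\left(-1\right) \left(-46\right)\right) \frac{-8 - -18}{6 + 2 \left(-6\right) + 3 \cdot 3 + 3 \left(-6\right)} = 16 \cdot 46 \frac{-8 + 18}{6 - 12 + 9 - 18} = 736 \frac{1}{-15} \cdot 10 = 736 \left(\left(- \frac{1}{15}\right) 10\right) = 736 \left(- \frac{2}{3}\right) = - \frac{1472}{3}$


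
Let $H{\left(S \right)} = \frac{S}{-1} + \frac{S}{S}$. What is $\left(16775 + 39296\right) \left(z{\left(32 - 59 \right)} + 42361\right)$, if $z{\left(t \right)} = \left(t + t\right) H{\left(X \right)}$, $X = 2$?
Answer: $2378251465$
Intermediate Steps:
$H{\left(S \right)} = 1 - S$ ($H{\left(S \right)} = S \left(-1\right) + 1 = - S + 1 = 1 - S$)
$z{\left(t \right)} = - 2 t$ ($z{\left(t \right)} = \left(t + t\right) \left(1 - 2\right) = 2 t \left(1 - 2\right) = 2 t \left(-1\right) = - 2 t$)
$\left(16775 + 39296\right) \left(z{\left(32 - 59 \right)} + 42361\right) = \left(16775 + 39296\right) \left(- 2 \left(32 - 59\right) + 42361\right) = 56071 \left(- 2 \left(32 - 59\right) + 42361\right) = 56071 \left(\left(-2\right) \left(-27\right) + 42361\right) = 56071 \left(54 + 42361\right) = 56071 \cdot 42415 = 2378251465$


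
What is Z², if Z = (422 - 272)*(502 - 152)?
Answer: 2756250000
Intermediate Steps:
Z = 52500 (Z = 150*350 = 52500)
Z² = 52500² = 2756250000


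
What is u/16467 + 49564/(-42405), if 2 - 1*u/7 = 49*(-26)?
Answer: -4418272/7053365 ≈ -0.62641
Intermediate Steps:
u = 8932 (u = 14 - 343*(-26) = 14 - 7*(-1274) = 14 + 8918 = 8932)
u/16467 + 49564/(-42405) = 8932/16467 + 49564/(-42405) = 8932*(1/16467) + 49564*(-1/42405) = 812/1497 - 49564/42405 = -4418272/7053365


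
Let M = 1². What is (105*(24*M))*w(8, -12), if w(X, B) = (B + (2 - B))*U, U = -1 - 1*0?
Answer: -5040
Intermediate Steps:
M = 1
U = -1 (U = -1 + 0 = -1)
w(X, B) = -2 (w(X, B) = (B + (2 - B))*(-1) = 2*(-1) = -2)
(105*(24*M))*w(8, -12) = (105*(24*1))*(-2) = (105*24)*(-2) = 2520*(-2) = -5040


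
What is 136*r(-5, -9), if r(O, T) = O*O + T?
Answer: 2176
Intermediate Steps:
r(O, T) = T + O² (r(O, T) = O² + T = T + O²)
136*r(-5, -9) = 136*(-9 + (-5)²) = 136*(-9 + 25) = 136*16 = 2176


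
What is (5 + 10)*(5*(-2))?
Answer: -150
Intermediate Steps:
(5 + 10)*(5*(-2)) = 15*(-10) = -150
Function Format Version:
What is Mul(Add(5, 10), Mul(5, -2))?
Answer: -150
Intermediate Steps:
Mul(Add(5, 10), Mul(5, -2)) = Mul(15, -10) = -150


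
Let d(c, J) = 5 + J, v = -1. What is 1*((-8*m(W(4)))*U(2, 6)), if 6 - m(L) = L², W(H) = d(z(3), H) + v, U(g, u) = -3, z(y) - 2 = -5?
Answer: -1392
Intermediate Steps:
z(y) = -3 (z(y) = 2 - 5 = -3)
W(H) = 4 + H (W(H) = (5 + H) - 1 = 4 + H)
m(L) = 6 - L²
1*((-8*m(W(4)))*U(2, 6)) = 1*(-8*(6 - (4 + 4)²)*(-3)) = 1*(-8*(6 - 1*8²)*(-3)) = 1*(-8*(6 - 1*64)*(-3)) = 1*(-8*(6 - 64)*(-3)) = 1*(-8*(-58)*(-3)) = 1*(464*(-3)) = 1*(-1392) = -1392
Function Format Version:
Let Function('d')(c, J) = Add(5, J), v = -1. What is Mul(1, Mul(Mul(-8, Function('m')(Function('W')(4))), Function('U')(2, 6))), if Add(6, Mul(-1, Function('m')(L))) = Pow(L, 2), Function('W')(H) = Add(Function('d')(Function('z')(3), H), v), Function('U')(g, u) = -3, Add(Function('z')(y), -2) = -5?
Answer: -1392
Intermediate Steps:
Function('z')(y) = -3 (Function('z')(y) = Add(2, -5) = -3)
Function('W')(H) = Add(4, H) (Function('W')(H) = Add(Add(5, H), -1) = Add(4, H))
Function('m')(L) = Add(6, Mul(-1, Pow(L, 2)))
Mul(1, Mul(Mul(-8, Function('m')(Function('W')(4))), Function('U')(2, 6))) = Mul(1, Mul(Mul(-8, Add(6, Mul(-1, Pow(Add(4, 4), 2)))), -3)) = Mul(1, Mul(Mul(-8, Add(6, Mul(-1, Pow(8, 2)))), -3)) = Mul(1, Mul(Mul(-8, Add(6, Mul(-1, 64))), -3)) = Mul(1, Mul(Mul(-8, Add(6, -64)), -3)) = Mul(1, Mul(Mul(-8, -58), -3)) = Mul(1, Mul(464, -3)) = Mul(1, -1392) = -1392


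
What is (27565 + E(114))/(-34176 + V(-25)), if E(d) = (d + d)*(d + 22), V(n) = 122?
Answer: -58573/34054 ≈ -1.7200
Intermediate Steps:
E(d) = 2*d*(22 + d) (E(d) = (2*d)*(22 + d) = 2*d*(22 + d))
(27565 + E(114))/(-34176 + V(-25)) = (27565 + 2*114*(22 + 114))/(-34176 + 122) = (27565 + 2*114*136)/(-34054) = (27565 + 31008)*(-1/34054) = 58573*(-1/34054) = -58573/34054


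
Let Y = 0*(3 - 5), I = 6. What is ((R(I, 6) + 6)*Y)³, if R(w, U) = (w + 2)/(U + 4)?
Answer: 0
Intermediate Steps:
Y = 0 (Y = 0*(-2) = 0)
R(w, U) = (2 + w)/(4 + U)
((R(I, 6) + 6)*Y)³ = (((2 + 6)/(4 + 6) + 6)*0)³ = ((8/10 + 6)*0)³ = (((⅒)*8 + 6)*0)³ = ((⅘ + 6)*0)³ = ((34/5)*0)³ = 0³ = 0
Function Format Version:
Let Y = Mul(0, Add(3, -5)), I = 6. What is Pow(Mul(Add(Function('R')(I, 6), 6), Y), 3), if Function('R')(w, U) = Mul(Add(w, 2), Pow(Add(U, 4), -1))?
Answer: 0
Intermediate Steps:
Y = 0 (Y = Mul(0, -2) = 0)
Function('R')(w, U) = Mul(Pow(Add(4, U), -1), Add(2, w)) (Function('R')(w, U) = Mul(Add(2, w), Pow(Add(4, U), -1)) = Mul(Pow(Add(4, U), -1), Add(2, w)))
Pow(Mul(Add(Function('R')(I, 6), 6), Y), 3) = Pow(Mul(Add(Mul(Pow(Add(4, 6), -1), Add(2, 6)), 6), 0), 3) = Pow(Mul(Add(Mul(Pow(10, -1), 8), 6), 0), 3) = Pow(Mul(Add(Mul(Rational(1, 10), 8), 6), 0), 3) = Pow(Mul(Add(Rational(4, 5), 6), 0), 3) = Pow(Mul(Rational(34, 5), 0), 3) = Pow(0, 3) = 0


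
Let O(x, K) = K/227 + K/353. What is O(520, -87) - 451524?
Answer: -36181120104/80131 ≈ -4.5152e+5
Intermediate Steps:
O(x, K) = 580*K/80131 (O(x, K) = K*(1/227) + K*(1/353) = K/227 + K/353 = 580*K/80131)
O(520, -87) - 451524 = (580/80131)*(-87) - 451524 = -50460/80131 - 451524 = -36181120104/80131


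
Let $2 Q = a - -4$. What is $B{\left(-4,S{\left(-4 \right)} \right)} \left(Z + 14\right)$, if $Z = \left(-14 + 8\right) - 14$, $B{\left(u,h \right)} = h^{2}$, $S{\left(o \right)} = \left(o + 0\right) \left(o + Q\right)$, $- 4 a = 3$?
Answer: $- \frac{1083}{2} \approx -541.5$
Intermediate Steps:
$a = - \frac{3}{4}$ ($a = \left(- \frac{1}{4}\right) 3 = - \frac{3}{4} \approx -0.75$)
$Q = \frac{13}{8}$ ($Q = \frac{- \frac{3}{4} - -4}{2} = \frac{- \frac{3}{4} + 4}{2} = \frac{1}{2} \cdot \frac{13}{4} = \frac{13}{8} \approx 1.625$)
$S{\left(o \right)} = o \left(\frac{13}{8} + o\right)$ ($S{\left(o \right)} = \left(o + 0\right) \left(o + \frac{13}{8}\right) = o \left(\frac{13}{8} + o\right)$)
$Z = -20$ ($Z = -6 - 14 = -20$)
$B{\left(-4,S{\left(-4 \right)} \right)} \left(Z + 14\right) = \left(\frac{1}{8} \left(-4\right) \left(13 + 8 \left(-4\right)\right)\right)^{2} \left(-20 + 14\right) = \left(\frac{1}{8} \left(-4\right) \left(13 - 32\right)\right)^{2} \left(-6\right) = \left(\frac{1}{8} \left(-4\right) \left(-19\right)\right)^{2} \left(-6\right) = \left(\frac{19}{2}\right)^{2} \left(-6\right) = \frac{361}{4} \left(-6\right) = - \frac{1083}{2}$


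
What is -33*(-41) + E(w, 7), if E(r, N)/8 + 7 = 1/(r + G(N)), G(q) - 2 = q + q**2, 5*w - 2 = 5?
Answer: 385249/297 ≈ 1297.1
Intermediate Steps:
w = 7/5 (w = 2/5 + (1/5)*5 = 2/5 + 1 = 7/5 ≈ 1.4000)
G(q) = 2 + q + q**2 (G(q) = 2 + (q + q**2) = 2 + q + q**2)
E(r, N) = -56 + 8/(2 + N + r + N**2) (E(r, N) = -56 + 8/(r + (2 + N + N**2)) = -56 + 8/(2 + N + r + N**2))
-33*(-41) + E(w, 7) = -33*(-41) + 8*(-13 - 7*7 - 7*7/5 - 7*7**2)/(2 + 7 + 7/5 + 7**2) = 1353 + 8*(-13 - 49 - 49/5 - 7*49)/(2 + 7 + 7/5 + 49) = 1353 + 8*(-13 - 49 - 49/5 - 343)/(297/5) = 1353 + 8*(5/297)*(-2074/5) = 1353 - 16592/297 = 385249/297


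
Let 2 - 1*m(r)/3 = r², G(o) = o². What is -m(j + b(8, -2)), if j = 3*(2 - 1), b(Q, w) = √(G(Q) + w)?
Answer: 207 + 18*√62 ≈ 348.73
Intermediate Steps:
b(Q, w) = √(w + Q²) (b(Q, w) = √(Q² + w) = √(w + Q²))
j = 3 (j = 3*1 = 3)
m(r) = 6 - 3*r²
-m(j + b(8, -2)) = -(6 - 3*(3 + √(-2 + 8²))²) = -(6 - 3*(3 + √(-2 + 64))²) = -(6 - 3*(3 + √62)²) = -6 + 3*(3 + √62)²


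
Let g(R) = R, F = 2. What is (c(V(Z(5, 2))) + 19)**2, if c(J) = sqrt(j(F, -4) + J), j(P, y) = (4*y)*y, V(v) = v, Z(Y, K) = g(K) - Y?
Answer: (19 + sqrt(61))**2 ≈ 718.79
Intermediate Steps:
Z(Y, K) = K - Y
j(P, y) = 4*y**2
c(J) = sqrt(64 + J) (c(J) = sqrt(4*(-4)**2 + J) = sqrt(4*16 + J) = sqrt(64 + J))
(c(V(Z(5, 2))) + 19)**2 = (sqrt(64 + (2 - 1*5)) + 19)**2 = (sqrt(64 + (2 - 5)) + 19)**2 = (sqrt(64 - 3) + 19)**2 = (sqrt(61) + 19)**2 = (19 + sqrt(61))**2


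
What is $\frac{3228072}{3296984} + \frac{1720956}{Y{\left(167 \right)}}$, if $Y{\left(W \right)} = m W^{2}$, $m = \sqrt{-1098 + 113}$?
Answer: $\frac{403509}{412123} - \frac{1720956 i \sqrt{985}}{27470665} \approx 0.9791 - 1.9662 i$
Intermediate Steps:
$m = i \sqrt{985}$ ($m = \sqrt{-985} = i \sqrt{985} \approx 31.385 i$)
$Y{\left(W \right)} = i \sqrt{985} W^{2}$
$\frac{3228072}{3296984} + \frac{1720956}{Y{\left(167 \right)}} = \frac{3228072}{3296984} + \frac{1720956}{i \sqrt{985} \cdot 167^{2}} = 3228072 \cdot \frac{1}{3296984} + \frac{1720956}{i \sqrt{985} \cdot 27889} = \frac{403509}{412123} + \frac{1720956}{27889 i \sqrt{985}} = \frac{403509}{412123} + 1720956 \left(- \frac{i \sqrt{985}}{27470665}\right) = \frac{403509}{412123} - \frac{1720956 i \sqrt{985}}{27470665}$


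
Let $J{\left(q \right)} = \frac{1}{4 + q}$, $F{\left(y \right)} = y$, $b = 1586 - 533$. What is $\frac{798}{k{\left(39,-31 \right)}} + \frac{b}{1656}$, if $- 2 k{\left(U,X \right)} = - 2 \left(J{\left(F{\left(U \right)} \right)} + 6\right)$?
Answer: $\frac{906297}{6808} \approx 133.12$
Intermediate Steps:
$b = 1053$
$k{\left(U,X \right)} = 6 + \frac{1}{4 + U}$ ($k{\left(U,X \right)} = - \frac{\left(-2\right) \left(\frac{1}{4 + U} + 6\right)}{2} = - \frac{\left(-2\right) \left(6 + \frac{1}{4 + U}\right)}{2} = - \frac{-12 - \frac{2}{4 + U}}{2} = 6 + \frac{1}{4 + U}$)
$\frac{798}{k{\left(39,-31 \right)}} + \frac{b}{1656} = \frac{798}{\frac{1}{4 + 39} \left(25 + 6 \cdot 39\right)} + \frac{1053}{1656} = \frac{798}{\frac{1}{43} \left(25 + 234\right)} + 1053 \cdot \frac{1}{1656} = \frac{798}{\frac{1}{43} \cdot 259} + \frac{117}{184} = \frac{798}{\frac{259}{43}} + \frac{117}{184} = 798 \cdot \frac{43}{259} + \frac{117}{184} = \frac{4902}{37} + \frac{117}{184} = \frac{906297}{6808}$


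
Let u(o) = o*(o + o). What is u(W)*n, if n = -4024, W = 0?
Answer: 0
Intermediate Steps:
u(o) = 2*o² (u(o) = o*(2*o) = 2*o²)
u(W)*n = (2*0²)*(-4024) = (2*0)*(-4024) = 0*(-4024) = 0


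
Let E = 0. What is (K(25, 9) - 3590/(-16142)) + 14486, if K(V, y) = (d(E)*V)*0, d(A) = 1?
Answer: 116918301/8071 ≈ 14486.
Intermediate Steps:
K(V, y) = 0 (K(V, y) = (1*V)*0 = V*0 = 0)
(K(25, 9) - 3590/(-16142)) + 14486 = (0 - 3590/(-16142)) + 14486 = (0 - 3590*(-1/16142)) + 14486 = (0 + 1795/8071) + 14486 = 1795/8071 + 14486 = 116918301/8071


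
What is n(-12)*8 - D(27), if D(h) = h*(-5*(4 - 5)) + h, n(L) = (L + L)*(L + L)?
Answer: 4446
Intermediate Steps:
n(L) = 4*L² (n(L) = (2*L)*(2*L) = 4*L²)
D(h) = 6*h (D(h) = h*(-5*(-1)) + h = h*5 + h = 5*h + h = 6*h)
n(-12)*8 - D(27) = (4*(-12)²)*8 - 6*27 = (4*144)*8 - 1*162 = 576*8 - 162 = 4608 - 162 = 4446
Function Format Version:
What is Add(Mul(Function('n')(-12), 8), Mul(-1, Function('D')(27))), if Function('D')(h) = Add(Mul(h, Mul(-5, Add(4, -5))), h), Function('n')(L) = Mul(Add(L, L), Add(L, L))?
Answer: 4446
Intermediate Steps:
Function('n')(L) = Mul(4, Pow(L, 2)) (Function('n')(L) = Mul(Mul(2, L), Mul(2, L)) = Mul(4, Pow(L, 2)))
Function('D')(h) = Mul(6, h) (Function('D')(h) = Add(Mul(h, Mul(-5, -1)), h) = Add(Mul(h, 5), h) = Add(Mul(5, h), h) = Mul(6, h))
Add(Mul(Function('n')(-12), 8), Mul(-1, Function('D')(27))) = Add(Mul(Mul(4, Pow(-12, 2)), 8), Mul(-1, Mul(6, 27))) = Add(Mul(Mul(4, 144), 8), Mul(-1, 162)) = Add(Mul(576, 8), -162) = Add(4608, -162) = 4446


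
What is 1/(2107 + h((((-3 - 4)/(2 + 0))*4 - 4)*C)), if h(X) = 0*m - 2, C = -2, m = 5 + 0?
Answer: 1/2105 ≈ 0.00047506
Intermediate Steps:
m = 5
h(X) = -2 (h(X) = 0*5 - 2 = 0 - 2 = -2)
1/(2107 + h((((-3 - 4)/(2 + 0))*4 - 4)*C)) = 1/(2107 - 2) = 1/2105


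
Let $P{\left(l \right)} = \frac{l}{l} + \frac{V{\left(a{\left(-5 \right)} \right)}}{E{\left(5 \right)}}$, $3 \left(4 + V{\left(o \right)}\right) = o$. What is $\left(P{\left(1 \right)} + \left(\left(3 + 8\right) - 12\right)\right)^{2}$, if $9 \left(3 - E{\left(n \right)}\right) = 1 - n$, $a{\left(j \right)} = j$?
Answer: $\frac{2601}{961} \approx 2.7066$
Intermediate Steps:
$V{\left(o \right)} = -4 + \frac{o}{3}$
$E{\left(n \right)} = \frac{26}{9} + \frac{n}{9}$ ($E{\left(n \right)} = 3 - \frac{1 - n}{9} = 3 + \left(- \frac{1}{9} + \frac{n}{9}\right) = \frac{26}{9} + \frac{n}{9}$)
$P{\left(l \right)} = - \frac{20}{31}$ ($P{\left(l \right)} = \frac{l}{l} + \frac{-4 + \frac{1}{3} \left(-5\right)}{\frac{26}{9} + \frac{1}{9} \cdot 5} = 1 + \frac{-4 - \frac{5}{3}}{\frac{26}{9} + \frac{5}{9}} = 1 - \frac{17}{3 \cdot \frac{31}{9}} = 1 - \frac{51}{31} = - \frac{20}{31}$)
$\left(P{\left(1 \right)} + \left(\left(3 + 8\right) - 12\right)\right)^{2} = \left(- \frac{20}{31} + \left(\left(3 + 8\right) - 12\right)\right)^{2} = \left(- \frac{20}{31} + \left(11 - 12\right)\right)^{2} = \left(- \frac{20}{31} - 1\right)^{2} = \left(- \frac{51}{31}\right)^{2} = \frac{2601}{961}$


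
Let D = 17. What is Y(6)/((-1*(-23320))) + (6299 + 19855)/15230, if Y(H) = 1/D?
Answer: 1036850699/603778120 ≈ 1.7173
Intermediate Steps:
Y(H) = 1/17
Y(6)/((-1*(-23320))) + (6299 + 19855)/15230 = 1/(17*((-1*(-23320)))) + (6299 + 19855)/15230 = (1/17)/23320 + 26154*(1/15230) = (1/17)*(1/23320) + 13077/7615 = 1/396440 + 13077/7615 = 1036850699/603778120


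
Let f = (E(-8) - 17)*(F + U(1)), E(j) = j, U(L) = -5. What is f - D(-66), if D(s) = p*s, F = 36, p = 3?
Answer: -577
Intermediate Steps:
D(s) = 3*s
f = -775 (f = (-8 - 17)*(36 - 5) = -25*31 = -775)
f - D(-66) = -775 - 3*(-66) = -775 - 1*(-198) = -775 + 198 = -577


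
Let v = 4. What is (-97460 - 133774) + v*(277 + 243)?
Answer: -229154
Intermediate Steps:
(-97460 - 133774) + v*(277 + 243) = (-97460 - 133774) + 4*(277 + 243) = -231234 + 4*520 = -231234 + 2080 = -229154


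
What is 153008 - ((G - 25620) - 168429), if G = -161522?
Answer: 508579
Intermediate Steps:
153008 - ((G - 25620) - 168429) = 153008 - ((-161522 - 25620) - 168429) = 153008 - (-187142 - 168429) = 153008 - 1*(-355571) = 153008 + 355571 = 508579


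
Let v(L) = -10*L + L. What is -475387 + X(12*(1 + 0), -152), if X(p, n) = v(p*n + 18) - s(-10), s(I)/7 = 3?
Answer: -459154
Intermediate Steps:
s(I) = 21 (s(I) = 7*3 = 21)
v(L) = -9*L
X(p, n) = -183 - 9*n*p (X(p, n) = -9*(p*n + 18) - 1*21 = -9*(n*p + 18) - 21 = -9*(18 + n*p) - 21 = (-162 - 9*n*p) - 21 = -183 - 9*n*p)
-475387 + X(12*(1 + 0), -152) = -475387 + (-183 - 9*(-152)*12*(1 + 0)) = -475387 + (-183 - 9*(-152)*12*1) = -475387 + (-183 - 9*(-152)*12) = -475387 + (-183 + 16416) = -475387 + 16233 = -459154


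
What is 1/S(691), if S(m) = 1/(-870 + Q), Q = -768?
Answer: -1638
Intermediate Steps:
S(m) = -1/1638 (S(m) = 1/(-870 - 768) = 1/(-1638) = -1/1638)
1/S(691) = 1/(-1/1638) = -1638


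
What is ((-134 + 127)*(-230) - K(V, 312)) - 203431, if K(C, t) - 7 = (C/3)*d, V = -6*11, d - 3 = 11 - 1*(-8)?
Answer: -201344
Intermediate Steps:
d = 22 (d = 3 + (11 - 1*(-8)) = 3 + (11 + 8) = 3 + 19 = 22)
V = -66
K(C, t) = 7 + 22*C/3 (K(C, t) = 7 + (C/3)*22 = 7 + 22*C/3)
((-134 + 127)*(-230) - K(V, 312)) - 203431 = ((-134 + 127)*(-230) - (7 + (22/3)*(-66))) - 203431 = (-7*(-230) - (7 - 484)) - 203431 = (1610 - 1*(-477)) - 203431 = (1610 + 477) - 203431 = 2087 - 203431 = -201344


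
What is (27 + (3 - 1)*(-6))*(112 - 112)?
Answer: 0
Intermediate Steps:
(27 + (3 - 1)*(-6))*(112 - 112) = (27 + 2*(-6))*0 = (27 - 12)*0 = 15*0 = 0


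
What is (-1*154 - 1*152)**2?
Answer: 93636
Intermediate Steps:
(-1*154 - 1*152)**2 = (-154 - 152)**2 = (-306)**2 = 93636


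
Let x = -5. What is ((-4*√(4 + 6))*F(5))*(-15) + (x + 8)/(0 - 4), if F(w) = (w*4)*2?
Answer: -¾ + 2400*√10 ≈ 7588.7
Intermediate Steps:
F(w) = 8*w (F(w) = (4*w)*2 = 8*w)
((-4*√(4 + 6))*F(5))*(-15) + (x + 8)/(0 - 4) = ((-4*√(4 + 6))*(8*5))*(-15) + (-5 + 8)/(0 - 4) = (-4*√10*40)*(-15) + 3/(-4) = -160*√10*(-15) + 3*(-¼) = 2400*√10 - ¾ = -¾ + 2400*√10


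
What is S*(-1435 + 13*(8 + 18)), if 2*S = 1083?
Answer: -1188051/2 ≈ -5.9403e+5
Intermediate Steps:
S = 1083/2 (S = (½)*1083 = 1083/2 ≈ 541.50)
S*(-1435 + 13*(8 + 18)) = 1083*(-1435 + 13*(8 + 18))/2 = 1083*(-1435 + 13*26)/2 = 1083*(-1435 + 338)/2 = (1083/2)*(-1097) = -1188051/2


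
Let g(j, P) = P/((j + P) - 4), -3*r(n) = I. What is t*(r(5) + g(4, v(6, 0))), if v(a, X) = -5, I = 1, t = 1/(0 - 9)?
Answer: -2/27 ≈ -0.074074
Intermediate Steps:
t = -1/9 (t = 1/(-9) = -1/9 ≈ -0.11111)
r(n) = -1/3 (r(n) = -1/3*1 = -1/3)
g(j, P) = P/(-4 + P + j) (g(j, P) = P/((P + j) - 4) = P/(-4 + P + j))
t*(r(5) + g(4, v(6, 0))) = -(-1/3 - 5/(-4 - 5 + 4))/9 = -(-1/3 - 5/(-5))/9 = -(-1/3 - 5*(-1/5))/9 = -(-1/3 + 1)/9 = -1/9*2/3 = -2/27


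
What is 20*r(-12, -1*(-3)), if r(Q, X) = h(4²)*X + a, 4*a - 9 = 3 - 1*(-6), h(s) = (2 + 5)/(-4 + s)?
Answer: 125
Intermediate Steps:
h(s) = 7/(-4 + s)
a = 9/2 (a = 9/4 + (3 - 1*(-6))/4 = 9/4 + (3 + 6)/4 = 9/4 + (¼)*9 = 9/4 + 9/4 = 9/2 ≈ 4.5000)
r(Q, X) = 9/2 + 7*X/12 (r(Q, X) = (7/(-4 + 4²))*X + 9/2 = (7/(-4 + 16))*X + 9/2 = (7/12)*X + 9/2 = (7*(1/12))*X + 9/2 = 7*X/12 + 9/2 = 9/2 + 7*X/12)
20*r(-12, -1*(-3)) = 20*(9/2 + 7*(-1*(-3))/12) = 20*(9/2 + (7/12)*3) = 20*(9/2 + 7/4) = 20*(25/4) = 125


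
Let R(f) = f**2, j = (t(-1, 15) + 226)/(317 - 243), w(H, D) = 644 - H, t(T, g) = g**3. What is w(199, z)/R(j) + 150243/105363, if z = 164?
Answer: 734993948501/455421066321 ≈ 1.6139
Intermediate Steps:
j = 3601/74 (j = (15**3 + 226)/(317 - 243) = (3375 + 226)/74 = 3601*(1/74) = 3601/74 ≈ 48.662)
w(199, z)/R(j) + 150243/105363 = (644 - 1*199)/((3601/74)**2) + 150243/105363 = (644 - 199)/(12967201/5476) + 150243*(1/105363) = 445*(5476/12967201) + 50081/35121 = 2436820/12967201 + 50081/35121 = 734993948501/455421066321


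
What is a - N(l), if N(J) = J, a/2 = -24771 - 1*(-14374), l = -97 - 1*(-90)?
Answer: -20787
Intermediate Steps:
l = -7 (l = -97 + 90 = -7)
a = -20794 (a = 2*(-24771 - 1*(-14374)) = 2*(-24771 + 14374) = 2*(-10397) = -20794)
a - N(l) = -20794 - 1*(-7) = -20794 + 7 = -20787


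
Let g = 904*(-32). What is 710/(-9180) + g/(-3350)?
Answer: 13159027/1537650 ≈ 8.5579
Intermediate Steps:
g = -28928
710/(-9180) + g/(-3350) = 710/(-9180) - 28928/(-3350) = 710*(-1/9180) - 28928*(-1/3350) = -71/918 + 14464/1675 = 13159027/1537650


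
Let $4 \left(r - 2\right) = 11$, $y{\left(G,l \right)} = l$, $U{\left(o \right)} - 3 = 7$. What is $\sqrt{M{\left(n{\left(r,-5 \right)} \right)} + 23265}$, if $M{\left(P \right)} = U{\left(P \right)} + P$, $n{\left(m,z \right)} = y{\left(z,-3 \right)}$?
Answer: $2 \sqrt{5818} \approx 152.55$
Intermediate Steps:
$U{\left(o \right)} = 10$ ($U{\left(o \right)} = 3 + 7 = 10$)
$r = \frac{19}{4}$ ($r = 2 + \frac{1}{4} \cdot 11 = 2 + \frac{11}{4} = \frac{19}{4} \approx 4.75$)
$n{\left(m,z \right)} = -3$
$M{\left(P \right)} = 10 + P$
$\sqrt{M{\left(n{\left(r,-5 \right)} \right)} + 23265} = \sqrt{\left(10 - 3\right) + 23265} = \sqrt{7 + 23265} = \sqrt{23272} = 2 \sqrt{5818}$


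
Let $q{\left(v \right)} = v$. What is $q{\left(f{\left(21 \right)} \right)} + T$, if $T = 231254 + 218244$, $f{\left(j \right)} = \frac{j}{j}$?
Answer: $449499$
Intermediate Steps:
$f{\left(j \right)} = 1$
$T = 449498$
$q{\left(f{\left(21 \right)} \right)} + T = 1 + 449498 = 449499$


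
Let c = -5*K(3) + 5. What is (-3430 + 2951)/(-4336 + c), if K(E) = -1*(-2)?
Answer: 479/4341 ≈ 0.11034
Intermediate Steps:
K(E) = 2
c = -5 (c = -5*2 + 5 = -10 + 5 = -5)
(-3430 + 2951)/(-4336 + c) = (-3430 + 2951)/(-4336 - 5) = -479/(-4341) = -479*(-1/4341) = 479/4341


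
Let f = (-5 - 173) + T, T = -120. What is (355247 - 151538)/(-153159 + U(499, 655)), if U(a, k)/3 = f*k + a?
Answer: -67903/245744 ≈ -0.27632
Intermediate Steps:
f = -298 (f = (-5 - 173) - 120 = -178 - 120 = -298)
U(a, k) = -894*k + 3*a (U(a, k) = 3*(-298*k + a) = 3*(a - 298*k) = -894*k + 3*a)
(355247 - 151538)/(-153159 + U(499, 655)) = (355247 - 151538)/(-153159 + (-894*655 + 3*499)) = 203709/(-153159 + (-585570 + 1497)) = 203709/(-153159 - 584073) = 203709/(-737232) = 203709*(-1/737232) = -67903/245744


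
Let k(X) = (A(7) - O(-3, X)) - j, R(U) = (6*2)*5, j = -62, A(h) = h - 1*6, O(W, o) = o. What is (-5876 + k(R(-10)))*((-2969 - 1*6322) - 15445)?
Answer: 145274528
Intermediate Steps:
A(h) = -6 + h (A(h) = h - 6 = -6 + h)
R(U) = 60 (R(U) = 12*5 = 60)
k(X) = 63 - X (k(X) = ((-6 + 7) - X) - 1*(-62) = (1 - X) + 62 = 63 - X)
(-5876 + k(R(-10)))*((-2969 - 1*6322) - 15445) = (-5876 + (63 - 1*60))*((-2969 - 1*6322) - 15445) = (-5876 + (63 - 60))*((-2969 - 6322) - 15445) = (-5876 + 3)*(-9291 - 15445) = -5873*(-24736) = 145274528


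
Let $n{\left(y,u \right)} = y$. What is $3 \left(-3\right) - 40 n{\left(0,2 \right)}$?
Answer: $-9$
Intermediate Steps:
$3 \left(-3\right) - 40 n{\left(0,2 \right)} = 3 \left(-3\right) - 0 = -9 + 0 = -9$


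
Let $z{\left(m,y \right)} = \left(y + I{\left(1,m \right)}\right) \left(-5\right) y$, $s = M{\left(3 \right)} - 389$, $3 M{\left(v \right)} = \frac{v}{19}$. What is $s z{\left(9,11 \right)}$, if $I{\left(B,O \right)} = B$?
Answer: $\frac{4877400}{19} \approx 2.5671 \cdot 10^{5}$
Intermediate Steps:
$M{\left(v \right)} = \frac{v}{57}$ ($M{\left(v \right)} = \frac{v \frac{1}{19}}{3} = \frac{\frac{1}{19} v}{3} = \frac{v}{57}$)
$s = - \frac{7390}{19}$ ($s = \frac{1}{57} \cdot 3 - 389 = \frac{1}{19} - 389 = - \frac{7390}{19} \approx -388.95$)
$z{\left(m,y \right)} = y \left(-5 - 5 y\right)$ ($z{\left(m,y \right)} = \left(y + 1\right) \left(-5\right) y = \left(1 + y\right) \left(-5\right) y = \left(-5 - 5 y\right) y = y \left(-5 - 5 y\right)$)
$s z{\left(9,11 \right)} = - \frac{7390 \left(\left(-5\right) 11 \left(1 + 11\right)\right)}{19} = - \frac{7390 \left(\left(-5\right) 11 \cdot 12\right)}{19} = \left(- \frac{7390}{19}\right) \left(-660\right) = \frac{4877400}{19}$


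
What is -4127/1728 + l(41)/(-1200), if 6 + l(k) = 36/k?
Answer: -844523/354240 ≈ -2.3840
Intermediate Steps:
l(k) = -6 + 36/k
-4127/1728 + l(41)/(-1200) = -4127/1728 + (-6 + 36/41)/(-1200) = -4127*1/1728 + (-6 + 36*(1/41))*(-1/1200) = -4127/1728 + (-6 + 36/41)*(-1/1200) = -4127/1728 - 210/41*(-1/1200) = -4127/1728 + 7/1640 = -844523/354240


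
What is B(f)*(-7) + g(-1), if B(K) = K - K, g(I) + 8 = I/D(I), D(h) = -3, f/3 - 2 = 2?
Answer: -23/3 ≈ -7.6667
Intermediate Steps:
f = 12 (f = 6 + 3*2 = 6 + 6 = 12)
g(I) = -8 - I/3 (g(I) = -8 + I/(-3) = -8 + I*(-⅓) = -8 - I/3)
B(K) = 0
B(f)*(-7) + g(-1) = 0*(-7) + (-8 - ⅓*(-1)) = 0 + (-8 + ⅓) = 0 - 23/3 = -23/3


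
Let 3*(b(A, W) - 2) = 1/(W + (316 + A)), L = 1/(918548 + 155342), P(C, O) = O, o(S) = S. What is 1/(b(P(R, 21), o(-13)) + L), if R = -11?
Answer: 521910540/1044358511 ≈ 0.49974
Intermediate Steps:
L = 1/1073890 ≈ 9.3119e-7
b(A, W) = 2 + 1/(3*(316 + A + W)) (b(A, W) = 2 + 1/(3*(W + (316 + A))) = 2 + 1/(3*(316 + A + W)))
1/(b(P(R, 21), o(-13)) + L) = 1/((1897/3 + 2*21 + 2*(-13))/(316 + 21 - 13) + 1/1073890) = 1/((1897/3 + 42 - 26)/324 + 1/1073890) = 1/((1/324)*(1945/3) + 1/1073890) = 1/(1945/972 + 1/1073890) = 1/(1044358511/521910540) = 521910540/1044358511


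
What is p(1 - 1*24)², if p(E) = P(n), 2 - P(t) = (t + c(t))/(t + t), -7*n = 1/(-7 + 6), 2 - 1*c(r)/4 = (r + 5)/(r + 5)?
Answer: 625/4 ≈ 156.25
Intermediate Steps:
c(r) = 4 (c(r) = 8 - 4*(r + 5)/(r + 5) = 8 - 4*(5 + r)/(5 + r) = 8 - 4*1 = 8 - 4 = 4)
n = ⅐ (n = -1/(7*(-7 + 6)) = -⅐/(-1) = -⅐*(-1) = ⅐ ≈ 0.14286)
P(t) = 2 - (4 + t)/(2*t) (P(t) = 2 - (t + 4)/(t + t) = 2 - (4 + t)/(2*t))
p(E) = -25/2 (p(E) = 3/2 - 2/⅐ = 3/2 - 2*7 = 3/2 - 14 = -25/2)
p(1 - 1*24)² = (-25/2)² = 625/4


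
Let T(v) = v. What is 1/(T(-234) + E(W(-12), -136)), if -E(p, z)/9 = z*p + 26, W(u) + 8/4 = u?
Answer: -1/17604 ≈ -5.6805e-5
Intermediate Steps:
W(u) = -2 + u
E(p, z) = -234 - 9*p*z (E(p, z) = -9*(z*p + 26) = -9*(p*z + 26) = -9*(26 + p*z) = -234 - 9*p*z)
1/(T(-234) + E(W(-12), -136)) = 1/(-234 + (-234 - 9*(-2 - 12)*(-136))) = 1/(-234 + (-234 - 9*(-14)*(-136))) = 1/(-234 + (-234 - 17136)) = 1/(-234 - 17370) = 1/(-17604) = -1/17604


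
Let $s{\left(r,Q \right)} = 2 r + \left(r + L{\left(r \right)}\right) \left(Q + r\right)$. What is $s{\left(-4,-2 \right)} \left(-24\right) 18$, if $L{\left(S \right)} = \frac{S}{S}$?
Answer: $-4320$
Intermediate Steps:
$L{\left(S \right)} = 1$
$s{\left(r,Q \right)} = 2 r + \left(1 + r\right) \left(Q + r\right)$ ($s{\left(r,Q \right)} = 2 r + \left(r + 1\right) \left(Q + r\right) = 2 r + \left(1 + r\right) \left(Q + r\right)$)
$s{\left(-4,-2 \right)} \left(-24\right) 18 = \left(-2 + \left(-4\right)^{2} + 3 \left(-4\right) - -8\right) \left(-24\right) 18 = \left(-2 + 16 - 12 + 8\right) \left(-24\right) 18 = 10 \left(-24\right) 18 = \left(-240\right) 18 = -4320$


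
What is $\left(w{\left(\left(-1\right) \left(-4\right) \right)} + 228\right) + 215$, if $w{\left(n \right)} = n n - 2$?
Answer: $457$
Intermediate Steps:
$w{\left(n \right)} = -2 + n^{2}$ ($w{\left(n \right)} = n^{2} - 2 = -2 + n^{2}$)
$\left(w{\left(\left(-1\right) \left(-4\right) \right)} + 228\right) + 215 = \left(\left(-2 + \left(\left(-1\right) \left(-4\right)\right)^{2}\right) + 228\right) + 215 = \left(\left(-2 + 4^{2}\right) + 228\right) + 215 = \left(\left(-2 + 16\right) + 228\right) + 215 = \left(14 + 228\right) + 215 = 242 + 215 = 457$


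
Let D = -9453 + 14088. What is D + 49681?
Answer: 54316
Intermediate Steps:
D = 4635
D + 49681 = 4635 + 49681 = 54316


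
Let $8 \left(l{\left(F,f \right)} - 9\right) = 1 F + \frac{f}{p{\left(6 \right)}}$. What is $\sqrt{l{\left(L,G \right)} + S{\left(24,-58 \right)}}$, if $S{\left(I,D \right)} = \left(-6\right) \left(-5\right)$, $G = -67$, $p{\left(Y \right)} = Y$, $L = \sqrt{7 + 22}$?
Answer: $\frac{\sqrt{5415 + 18 \sqrt{29}}}{12} \approx 6.1869$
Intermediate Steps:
$L = \sqrt{29} \approx 5.3852$
$S{\left(I,D \right)} = 30$
$l{\left(F,f \right)} = 9 + \frac{F}{8} + \frac{f}{48}$ ($l{\left(F,f \right)} = 9 + \frac{1 F + \frac{f}{6}}{8} = 9 + \frac{F + f \frac{1}{6}}{8} = 9 + \frac{F + \frac{f}{6}}{8} = 9 + \left(\frac{F}{8} + \frac{f}{48}\right) = 9 + \frac{F}{8} + \frac{f}{48}$)
$\sqrt{l{\left(L,G \right)} + S{\left(24,-58 \right)}} = \sqrt{\left(9 + \frac{\sqrt{29}}{8} + \frac{1}{48} \left(-67\right)\right) + 30} = \sqrt{\left(9 + \frac{\sqrt{29}}{8} - \frac{67}{48}\right) + 30} = \sqrt{\left(\frac{365}{48} + \frac{\sqrt{29}}{8}\right) + 30} = \sqrt{\frac{1805}{48} + \frac{\sqrt{29}}{8}}$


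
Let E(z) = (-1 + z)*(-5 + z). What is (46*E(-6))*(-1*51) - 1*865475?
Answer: -1046117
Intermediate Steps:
(46*E(-6))*(-1*51) - 1*865475 = (46*(5 + (-6)**2 - 6*(-6)))*(-1*51) - 1*865475 = (46*(5 + 36 + 36))*(-51) - 865475 = (46*77)*(-51) - 865475 = 3542*(-51) - 865475 = -180642 - 865475 = -1046117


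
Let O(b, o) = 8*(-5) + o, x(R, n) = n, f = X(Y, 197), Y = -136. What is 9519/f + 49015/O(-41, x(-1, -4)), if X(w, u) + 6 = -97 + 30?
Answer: -3996931/3212 ≈ -1244.4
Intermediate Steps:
X(w, u) = -73 (X(w, u) = -6 + (-97 + 30) = -6 - 67 = -73)
f = -73
O(b, o) = -40 + o
9519/f + 49015/O(-41, x(-1, -4)) = 9519/(-73) + 49015/(-40 - 4) = 9519*(-1/73) + 49015/(-44) = -9519/73 + 49015*(-1/44) = -9519/73 - 49015/44 = -3996931/3212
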